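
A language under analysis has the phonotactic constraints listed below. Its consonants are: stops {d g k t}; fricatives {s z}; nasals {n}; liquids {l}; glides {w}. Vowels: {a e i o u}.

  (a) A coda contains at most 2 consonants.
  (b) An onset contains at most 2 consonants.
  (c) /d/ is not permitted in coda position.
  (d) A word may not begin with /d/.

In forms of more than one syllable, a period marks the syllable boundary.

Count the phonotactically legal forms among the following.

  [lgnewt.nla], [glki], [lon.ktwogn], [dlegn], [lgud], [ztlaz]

0

[lgnewt.nla] — violates constraint (b): syllable 1 onset /lgn/ has 3 consonants (> 2) → phonotactically illegal
[glki] — violates constraint (b): syllable 1 onset /glk/ has 3 consonants (> 2) → phonotactically illegal
[lon.ktwogn] — violates constraint (b): syllable 2 onset /ktw/ has 3 consonants (> 2) → phonotactically illegal
[dlegn] — violates constraint (d): word begins with /d/ → phonotactically illegal
[lgud] — violates constraint (c): syllable 1 coda contains /d/ → phonotactically illegal
[ztlaz] — violates constraint (b): syllable 1 onset /ztl/ has 3 consonants (> 2) → phonotactically illegal
No form is phonotactically legal → 0.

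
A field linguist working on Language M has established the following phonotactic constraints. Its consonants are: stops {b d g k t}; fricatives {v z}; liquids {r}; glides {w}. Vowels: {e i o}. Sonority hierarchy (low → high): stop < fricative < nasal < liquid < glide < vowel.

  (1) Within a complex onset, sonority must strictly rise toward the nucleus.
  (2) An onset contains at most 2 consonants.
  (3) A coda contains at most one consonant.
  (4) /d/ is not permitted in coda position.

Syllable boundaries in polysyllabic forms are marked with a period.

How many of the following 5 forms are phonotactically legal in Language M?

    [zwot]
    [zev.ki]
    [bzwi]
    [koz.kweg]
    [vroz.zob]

4

[zwot] — σ1 onset /zw/ (2→5 rises), coda /t/ ok → phonotactically legal
[zev.ki] — σ1 onset /z/, coda /v/ ok; σ2 onset /k/, coda /∅/ ok → phonotactically legal
[bzwi] — violates constraint 2: syllable 1 onset /bzw/ has 3 consonants (> 2) → phonotactically illegal
[koz.kweg] — σ1 onset /k/, coda /z/ ok; σ2 onset /kw/ (1→5 rises), coda /g/ ok → phonotactically legal
[vroz.zob] — σ1 onset /vr/ (2→4 rises), coda /z/ ok; σ2 onset /z/, coda /b/ ok → phonotactically legal
Phonotactically legal: [zwot], [zev.ki], [koz.kweg], [vroz.zob] → 4.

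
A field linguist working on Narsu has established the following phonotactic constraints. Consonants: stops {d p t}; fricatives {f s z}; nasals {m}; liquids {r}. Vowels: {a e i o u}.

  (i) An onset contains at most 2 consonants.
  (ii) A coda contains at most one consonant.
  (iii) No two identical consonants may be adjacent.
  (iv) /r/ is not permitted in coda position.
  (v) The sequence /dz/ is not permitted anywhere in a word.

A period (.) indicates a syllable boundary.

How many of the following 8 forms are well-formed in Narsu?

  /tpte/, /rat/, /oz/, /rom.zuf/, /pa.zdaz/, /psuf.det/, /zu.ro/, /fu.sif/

7

/tpte/ — violates constraint (i): syllable 1 onset /tpt/ has 3 consonants (> 2) → ill-formed
/rat/ — σ1 onset /r/, coda /t/ ok → well-formed
/oz/ — σ1 onset /∅/, coda /z/ ok → well-formed
/rom.zuf/ — σ1 onset /r/, coda /m/ ok; σ2 onset /z/, coda /f/ ok → well-formed
/pa.zdaz/ — σ1 onset /p/, coda /∅/ ok; σ2 onset /zd/ (2C), coda /z/ ok → well-formed
/psuf.det/ — σ1 onset /ps/ (2C), coda /f/ ok; σ2 onset /d/, coda /t/ ok → well-formed
/zu.ro/ — σ1 onset /z/, coda /∅/ ok; σ2 onset /r/, coda /∅/ ok → well-formed
/fu.sif/ — σ1 onset /f/, coda /∅/ ok; σ2 onset /s/, coda /f/ ok → well-formed
Well-formed: /rat/, /oz/, /rom.zuf/, /pa.zdaz/, /psuf.det/, /zu.ro/, /fu.sif/ → 7.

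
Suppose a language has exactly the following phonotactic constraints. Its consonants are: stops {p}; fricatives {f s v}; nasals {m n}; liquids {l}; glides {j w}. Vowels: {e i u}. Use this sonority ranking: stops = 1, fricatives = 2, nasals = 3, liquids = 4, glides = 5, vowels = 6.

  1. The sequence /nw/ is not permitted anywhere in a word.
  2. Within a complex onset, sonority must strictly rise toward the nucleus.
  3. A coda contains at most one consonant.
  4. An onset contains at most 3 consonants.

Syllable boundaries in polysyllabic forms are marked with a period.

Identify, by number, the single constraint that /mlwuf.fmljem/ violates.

/mlwuf.fmljem/: syllable 2 onset /fmlj/ has 4 consonants (> 3).
This is a violation of constraint 4: "An onset contains at most 3 consonants."
The remaining constraints (1, 2, 3) are satisfied.

4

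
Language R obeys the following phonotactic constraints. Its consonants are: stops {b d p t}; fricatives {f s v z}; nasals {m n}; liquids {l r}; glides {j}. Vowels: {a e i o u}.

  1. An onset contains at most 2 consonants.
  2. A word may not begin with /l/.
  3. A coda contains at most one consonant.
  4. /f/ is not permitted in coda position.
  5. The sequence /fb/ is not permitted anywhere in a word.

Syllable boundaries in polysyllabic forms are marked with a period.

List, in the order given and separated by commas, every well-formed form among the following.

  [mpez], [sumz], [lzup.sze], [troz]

[mpez] — σ1 onset /mp/ (2C), coda /z/ ok → well-formed
[sumz] — violates constraint 3: syllable 1 coda /mz/ has 2 consonants (> 1) → ill-formed
[lzup.sze] — violates constraint 2: word begins with /l/ → ill-formed
[troz] — σ1 onset /tr/ (2C), coda /z/ ok → well-formed

[mpez], [troz]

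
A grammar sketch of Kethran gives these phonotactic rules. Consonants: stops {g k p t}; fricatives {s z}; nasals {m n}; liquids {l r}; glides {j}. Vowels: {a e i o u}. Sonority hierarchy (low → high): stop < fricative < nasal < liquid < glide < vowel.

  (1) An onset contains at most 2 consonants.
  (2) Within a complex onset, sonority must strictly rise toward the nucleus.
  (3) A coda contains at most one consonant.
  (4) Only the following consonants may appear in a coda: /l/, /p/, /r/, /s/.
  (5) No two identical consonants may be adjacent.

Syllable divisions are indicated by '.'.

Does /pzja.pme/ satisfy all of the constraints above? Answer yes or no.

no

/pzja.pme/ — violates constraint 1: syllable 1 onset /pzj/ has 3 consonants (> 2) → illicit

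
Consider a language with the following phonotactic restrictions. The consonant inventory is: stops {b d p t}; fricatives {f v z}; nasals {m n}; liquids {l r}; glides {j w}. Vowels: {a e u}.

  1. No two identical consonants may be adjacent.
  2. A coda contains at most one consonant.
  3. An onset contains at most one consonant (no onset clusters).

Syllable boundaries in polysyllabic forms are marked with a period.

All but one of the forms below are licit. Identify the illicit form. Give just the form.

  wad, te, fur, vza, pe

wad — σ1 onset /w/, coda /d/ ok → licit
te — σ1 onset /t/, coda /∅/ ok → licit
fur — σ1 onset /f/, coda /r/ ok → licit
vza — violates constraint 3: syllable 1 onset /vz/ has 2 consonants (> 1) → illicit
pe — σ1 onset /p/, coda /∅/ ok → licit

vza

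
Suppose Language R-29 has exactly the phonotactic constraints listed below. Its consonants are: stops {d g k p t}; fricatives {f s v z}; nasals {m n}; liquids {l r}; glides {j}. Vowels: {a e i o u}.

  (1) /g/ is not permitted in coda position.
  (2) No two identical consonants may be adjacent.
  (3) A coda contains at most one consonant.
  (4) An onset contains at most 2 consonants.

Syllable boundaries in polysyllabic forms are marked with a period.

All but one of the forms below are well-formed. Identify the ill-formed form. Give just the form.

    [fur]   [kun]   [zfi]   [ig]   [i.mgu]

[ig]

[fur] — σ1 onset /f/, coda /r/ ok → well-formed
[kun] — σ1 onset /k/, coda /n/ ok → well-formed
[zfi] — σ1 onset /zf/ (2C), coda /∅/ ok → well-formed
[ig] — violates constraint 1: syllable 1 coda contains /g/ → ill-formed
[i.mgu] — σ1 onset /∅/, coda /∅/ ok; σ2 onset /mg/ (2C), coda /∅/ ok → well-formed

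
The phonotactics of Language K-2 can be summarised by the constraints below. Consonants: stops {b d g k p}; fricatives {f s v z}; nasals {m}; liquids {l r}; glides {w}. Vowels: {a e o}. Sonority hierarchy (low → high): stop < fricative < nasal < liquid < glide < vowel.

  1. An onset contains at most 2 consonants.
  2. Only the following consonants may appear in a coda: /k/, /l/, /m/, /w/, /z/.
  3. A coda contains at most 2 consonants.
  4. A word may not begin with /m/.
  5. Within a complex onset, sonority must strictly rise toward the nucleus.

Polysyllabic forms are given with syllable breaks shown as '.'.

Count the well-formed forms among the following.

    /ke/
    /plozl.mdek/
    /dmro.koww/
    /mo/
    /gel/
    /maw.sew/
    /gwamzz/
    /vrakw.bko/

2

/ke/ — σ1 onset /k/, coda /∅/ ok → well-formed
/plozl.mdek/ — violates constraint 5: syllable 2 onset /md/: /m/ (nasal, 3) → /d/ (stop, 1) does not rise → ill-formed
/dmro.koww/ — violates constraint 1: syllable 1 onset /dmr/ has 3 consonants (> 2) → ill-formed
/mo/ — violates constraint 4: word begins with /m/ → ill-formed
/gel/ — σ1 onset /g/, coda /l/ ok → well-formed
/maw.sew/ — violates constraint 4: word begins with /m/ → ill-formed
/gwamzz/ — violates constraint 3: syllable 1 coda /mzz/ has 3 consonants (> 2) → ill-formed
/vrakw.bko/ — violates constraint 5: syllable 2 onset /bk/: /b/ (stop, 1) → /k/ (stop, 1) does not rise → ill-formed
Well-formed: /ke/, /gel/ → 2.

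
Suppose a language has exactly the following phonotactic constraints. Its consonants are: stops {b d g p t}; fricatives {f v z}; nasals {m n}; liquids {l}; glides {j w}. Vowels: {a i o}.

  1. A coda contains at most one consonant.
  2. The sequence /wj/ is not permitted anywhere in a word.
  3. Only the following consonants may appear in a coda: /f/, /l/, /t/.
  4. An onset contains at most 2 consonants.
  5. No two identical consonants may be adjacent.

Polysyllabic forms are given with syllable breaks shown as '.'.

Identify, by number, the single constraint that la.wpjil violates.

4

la.wpjil: syllable 2 onset /wpj/ has 3 consonants (> 2).
This is a violation of constraint 4: "An onset contains at most 2 consonants."
The remaining constraints (1, 2, 3, 5) are satisfied.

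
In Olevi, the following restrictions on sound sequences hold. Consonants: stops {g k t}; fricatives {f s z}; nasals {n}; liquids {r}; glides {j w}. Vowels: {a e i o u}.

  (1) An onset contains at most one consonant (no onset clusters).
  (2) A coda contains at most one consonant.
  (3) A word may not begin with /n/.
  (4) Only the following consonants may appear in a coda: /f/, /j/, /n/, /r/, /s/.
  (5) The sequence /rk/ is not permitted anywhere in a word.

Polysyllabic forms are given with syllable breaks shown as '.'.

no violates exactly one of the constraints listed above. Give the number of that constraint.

3

no: word begins with /n/.
This is a violation of constraint 3: "A word may not begin with /n/."
The remaining constraints (1, 2, 4, 5) are satisfied.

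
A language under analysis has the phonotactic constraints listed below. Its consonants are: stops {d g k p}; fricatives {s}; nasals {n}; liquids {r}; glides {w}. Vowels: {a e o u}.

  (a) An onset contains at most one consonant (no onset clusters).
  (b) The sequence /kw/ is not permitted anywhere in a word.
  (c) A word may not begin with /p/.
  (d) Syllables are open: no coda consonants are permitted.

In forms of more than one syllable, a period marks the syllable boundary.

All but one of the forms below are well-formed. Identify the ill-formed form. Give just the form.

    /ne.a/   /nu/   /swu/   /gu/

/ne.a/ — σ1 onset /n/, coda /∅/ ok; σ2 onset /∅/, coda /∅/ ok → well-formed
/nu/ — σ1 onset /n/, coda /∅/ ok → well-formed
/swu/ — violates constraint (a): syllable 1 onset /sw/ has 2 consonants (> 1) → ill-formed
/gu/ — σ1 onset /g/, coda /∅/ ok → well-formed

/swu/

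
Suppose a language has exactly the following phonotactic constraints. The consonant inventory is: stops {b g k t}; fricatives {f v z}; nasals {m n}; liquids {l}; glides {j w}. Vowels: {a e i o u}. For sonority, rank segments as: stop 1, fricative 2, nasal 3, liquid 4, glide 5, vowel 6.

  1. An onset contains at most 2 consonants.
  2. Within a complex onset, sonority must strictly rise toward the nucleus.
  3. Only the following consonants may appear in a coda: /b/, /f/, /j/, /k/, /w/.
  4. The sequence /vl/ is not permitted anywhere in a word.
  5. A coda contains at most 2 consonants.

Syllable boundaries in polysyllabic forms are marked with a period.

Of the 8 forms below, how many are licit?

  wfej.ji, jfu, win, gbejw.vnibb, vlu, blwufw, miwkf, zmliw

0

wfej.ji — violates constraint 2: syllable 1 onset /wf/: /w/ (glide, 5) → /f/ (fricative, 2) does not rise → illicit
jfu — violates constraint 2: syllable 1 onset /jf/: /j/ (glide, 5) → /f/ (fricative, 2) does not rise → illicit
win — violates constraint 3: syllable 1 coda contains /n/, which is not a licensed coda consonant → illicit
gbejw.vnibb — violates constraint 2: syllable 1 onset /gb/: /g/ (stop, 1) → /b/ (stop, 1) does not rise → illicit
vlu — violates constraint 4: contains banned sequence /vl/ → illicit
blwufw — violates constraint 1: syllable 1 onset /blw/ has 3 consonants (> 2) → illicit
miwkf — violates constraint 5: syllable 1 coda /wkf/ has 3 consonants (> 2) → illicit
zmliw — violates constraint 1: syllable 1 onset /zml/ has 3 consonants (> 2) → illicit
No form is licit → 0.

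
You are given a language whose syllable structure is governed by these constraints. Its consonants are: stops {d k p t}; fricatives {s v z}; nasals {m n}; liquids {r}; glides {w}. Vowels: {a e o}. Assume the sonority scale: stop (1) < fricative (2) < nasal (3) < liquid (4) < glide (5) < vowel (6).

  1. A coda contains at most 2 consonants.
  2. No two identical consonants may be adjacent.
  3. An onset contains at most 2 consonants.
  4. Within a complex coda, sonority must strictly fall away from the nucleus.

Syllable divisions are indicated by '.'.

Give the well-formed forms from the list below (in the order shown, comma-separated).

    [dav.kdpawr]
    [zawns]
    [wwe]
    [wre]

[dav.kdpawr] — violates constraint 3: syllable 2 onset /kdp/ has 3 consonants (> 2) → ill-formed
[zawns] — violates constraint 1: syllable 1 coda /wns/ has 3 consonants (> 2) → ill-formed
[wwe] — violates constraint 2: adjacent identical consonants /ww/ → ill-formed
[wre] — σ1 onset /wr/ (2C), coda /∅/ ok → well-formed

[wre]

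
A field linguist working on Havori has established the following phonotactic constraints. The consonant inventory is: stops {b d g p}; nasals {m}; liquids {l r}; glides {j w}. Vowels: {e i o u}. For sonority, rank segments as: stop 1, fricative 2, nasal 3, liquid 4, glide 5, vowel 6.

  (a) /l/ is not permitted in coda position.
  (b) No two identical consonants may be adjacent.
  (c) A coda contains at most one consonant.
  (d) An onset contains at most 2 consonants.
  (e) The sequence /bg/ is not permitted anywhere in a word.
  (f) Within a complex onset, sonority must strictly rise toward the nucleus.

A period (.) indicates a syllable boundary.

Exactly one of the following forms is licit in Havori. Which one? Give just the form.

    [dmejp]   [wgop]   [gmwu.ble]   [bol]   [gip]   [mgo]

[dmejp] — violates constraint (c): syllable 1 coda /jp/ has 2 consonants (> 1) → illicit
[wgop] — violates constraint (f): syllable 1 onset /wg/: /w/ (glide, 5) → /g/ (stop, 1) does not rise → illicit
[gmwu.ble] — violates constraint (d): syllable 1 onset /gmw/ has 3 consonants (> 2) → illicit
[bol] — violates constraint (a): syllable 1 coda contains /l/ → illicit
[gip] — σ1 onset /g/, coda /p/ ok → licit
[mgo] — violates constraint (f): syllable 1 onset /mg/: /m/ (nasal, 3) → /g/ (stop, 1) does not rise → illicit

[gip]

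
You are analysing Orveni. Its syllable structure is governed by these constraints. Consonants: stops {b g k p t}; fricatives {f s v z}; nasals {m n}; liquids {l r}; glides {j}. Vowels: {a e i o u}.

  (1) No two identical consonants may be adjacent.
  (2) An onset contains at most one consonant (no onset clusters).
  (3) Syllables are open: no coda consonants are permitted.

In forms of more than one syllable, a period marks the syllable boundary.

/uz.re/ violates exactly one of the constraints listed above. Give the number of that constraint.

3

/uz.re/: syllable 1 coda /z/ has 1 consonant (> 0).
This is a violation of constraint 3: "Syllables are open: no coda consonants are permitted."
The remaining constraints (1, 2) are satisfied.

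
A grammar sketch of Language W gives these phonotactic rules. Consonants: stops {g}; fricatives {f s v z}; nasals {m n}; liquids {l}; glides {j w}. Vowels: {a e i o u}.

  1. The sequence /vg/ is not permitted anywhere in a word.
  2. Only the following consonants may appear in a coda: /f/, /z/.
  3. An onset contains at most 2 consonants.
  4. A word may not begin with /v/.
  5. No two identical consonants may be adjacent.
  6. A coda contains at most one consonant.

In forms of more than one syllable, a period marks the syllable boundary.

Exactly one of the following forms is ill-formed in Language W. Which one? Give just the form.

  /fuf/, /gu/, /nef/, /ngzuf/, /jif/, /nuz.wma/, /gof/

/ngzuf/

/fuf/ — σ1 onset /f/, coda /f/ ok → well-formed
/gu/ — σ1 onset /g/, coda /∅/ ok → well-formed
/nef/ — σ1 onset /n/, coda /f/ ok → well-formed
/ngzuf/ — violates constraint 3: syllable 1 onset /ngz/ has 3 consonants (> 2) → ill-formed
/jif/ — σ1 onset /j/, coda /f/ ok → well-formed
/nuz.wma/ — σ1 onset /n/, coda /z/ ok; σ2 onset /wm/ (2C), coda /∅/ ok → well-formed
/gof/ — σ1 onset /g/, coda /f/ ok → well-formed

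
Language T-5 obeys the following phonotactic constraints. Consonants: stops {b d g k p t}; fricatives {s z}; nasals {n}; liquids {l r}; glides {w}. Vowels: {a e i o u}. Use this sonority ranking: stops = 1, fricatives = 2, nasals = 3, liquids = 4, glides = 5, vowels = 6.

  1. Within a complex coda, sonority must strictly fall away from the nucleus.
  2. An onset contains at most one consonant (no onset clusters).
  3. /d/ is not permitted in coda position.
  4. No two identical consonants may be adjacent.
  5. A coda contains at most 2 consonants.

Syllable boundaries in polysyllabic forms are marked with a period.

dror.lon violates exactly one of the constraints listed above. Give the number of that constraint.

dror.lon: syllable 1 onset /dr/ has 2 consonants (> 1).
This is a violation of constraint 2: "An onset contains at most one consonant (no onset clusters)."
The remaining constraints (1, 3, 4, 5) are satisfied.

2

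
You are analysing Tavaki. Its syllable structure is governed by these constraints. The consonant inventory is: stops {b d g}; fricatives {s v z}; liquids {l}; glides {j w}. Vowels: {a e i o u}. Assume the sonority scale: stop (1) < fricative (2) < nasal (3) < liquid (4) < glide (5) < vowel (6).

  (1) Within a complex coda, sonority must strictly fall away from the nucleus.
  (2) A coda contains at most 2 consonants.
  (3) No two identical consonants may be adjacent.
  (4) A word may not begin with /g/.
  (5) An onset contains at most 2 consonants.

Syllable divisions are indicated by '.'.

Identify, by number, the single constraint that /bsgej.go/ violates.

/bsgej.go/: syllable 1 onset /bsg/ has 3 consonants (> 2).
This is a violation of constraint 5: "An onset contains at most 2 consonants."
The remaining constraints (1, 2, 3, 4) are satisfied.

5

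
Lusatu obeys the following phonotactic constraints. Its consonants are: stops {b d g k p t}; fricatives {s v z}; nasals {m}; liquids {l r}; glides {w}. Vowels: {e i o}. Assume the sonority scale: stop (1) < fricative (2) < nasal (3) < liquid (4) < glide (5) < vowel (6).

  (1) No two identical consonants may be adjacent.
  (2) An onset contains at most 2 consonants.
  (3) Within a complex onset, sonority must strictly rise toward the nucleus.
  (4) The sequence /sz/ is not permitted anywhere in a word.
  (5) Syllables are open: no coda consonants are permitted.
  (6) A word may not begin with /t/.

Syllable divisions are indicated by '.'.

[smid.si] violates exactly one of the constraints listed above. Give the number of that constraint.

5

[smid.si]: syllable 1 coda /d/ has 1 consonant (> 0).
This is a violation of constraint 5: "Syllables are open: no coda consonants are permitted."
The remaining constraints (1, 2, 3, 4, 6) are satisfied.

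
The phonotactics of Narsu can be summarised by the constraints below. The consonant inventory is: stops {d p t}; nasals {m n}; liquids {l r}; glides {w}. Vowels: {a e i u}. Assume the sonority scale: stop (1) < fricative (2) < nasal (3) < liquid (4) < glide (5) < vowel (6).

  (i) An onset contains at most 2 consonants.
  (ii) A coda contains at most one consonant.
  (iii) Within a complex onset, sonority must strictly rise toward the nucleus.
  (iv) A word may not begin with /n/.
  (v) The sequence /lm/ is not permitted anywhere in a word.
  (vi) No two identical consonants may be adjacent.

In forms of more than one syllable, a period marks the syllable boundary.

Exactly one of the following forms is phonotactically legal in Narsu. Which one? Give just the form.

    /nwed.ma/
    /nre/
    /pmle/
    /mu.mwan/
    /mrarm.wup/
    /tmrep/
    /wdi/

/nwed.ma/ — violates constraint (iv): word begins with /n/ → phonotactically illegal
/nre/ — violates constraint (iv): word begins with /n/ → phonotactically illegal
/pmle/ — violates constraint (i): syllable 1 onset /pml/ has 3 consonants (> 2) → phonotactically illegal
/mu.mwan/ — σ1 onset /m/, coda /∅/ ok; σ2 onset /mw/ (3→5 rises), coda /n/ ok → phonotactically legal
/mrarm.wup/ — violates constraint (ii): syllable 1 coda /rm/ has 2 consonants (> 1) → phonotactically illegal
/tmrep/ — violates constraint (i): syllable 1 onset /tmr/ has 3 consonants (> 2) → phonotactically illegal
/wdi/ — violates constraint (iii): syllable 1 onset /wd/: /w/ (glide, 5) → /d/ (stop, 1) does not rise → phonotactically illegal

/mu.mwan/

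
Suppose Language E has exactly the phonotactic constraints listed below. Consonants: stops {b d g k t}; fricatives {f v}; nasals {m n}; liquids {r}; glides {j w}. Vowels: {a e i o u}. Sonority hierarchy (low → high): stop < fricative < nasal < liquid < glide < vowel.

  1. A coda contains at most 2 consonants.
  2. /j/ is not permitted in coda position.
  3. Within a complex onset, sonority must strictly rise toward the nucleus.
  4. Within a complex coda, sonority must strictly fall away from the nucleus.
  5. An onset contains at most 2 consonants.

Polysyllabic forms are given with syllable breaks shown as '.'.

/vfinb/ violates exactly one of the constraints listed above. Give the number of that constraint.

3

/vfinb/: syllable 1 onset /vf/: /v/ (fricative, 2) → /f/ (fricative, 2) does not rise.
This is a violation of constraint 3: "Within a complex onset, sonority must strictly rise toward the nucleus."
The remaining constraints (1, 2, 4, 5) are satisfied.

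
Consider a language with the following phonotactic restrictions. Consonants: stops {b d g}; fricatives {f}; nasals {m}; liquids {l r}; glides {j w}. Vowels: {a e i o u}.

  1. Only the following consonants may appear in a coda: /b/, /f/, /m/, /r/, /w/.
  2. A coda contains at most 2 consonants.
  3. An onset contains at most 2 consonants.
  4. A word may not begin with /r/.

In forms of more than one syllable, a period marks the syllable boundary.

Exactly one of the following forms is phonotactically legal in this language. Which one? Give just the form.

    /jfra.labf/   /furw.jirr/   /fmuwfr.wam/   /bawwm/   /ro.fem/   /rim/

/furw.jirr/

/jfra.labf/ — violates constraint 3: syllable 1 onset /jfr/ has 3 consonants (> 2) → phonotactically illegal
/furw.jirr/ — σ1 onset /f/, coda /rw/ (2C) ok; σ2 onset /j/, coda /rr/ (2C) ok → phonotactically legal
/fmuwfr.wam/ — violates constraint 2: syllable 1 coda /wfr/ has 3 consonants (> 2) → phonotactically illegal
/bawwm/ — violates constraint 2: syllable 1 coda /wwm/ has 3 consonants (> 2) → phonotactically illegal
/ro.fem/ — violates constraint 4: word begins with /r/ → phonotactically illegal
/rim/ — violates constraint 4: word begins with /r/ → phonotactically illegal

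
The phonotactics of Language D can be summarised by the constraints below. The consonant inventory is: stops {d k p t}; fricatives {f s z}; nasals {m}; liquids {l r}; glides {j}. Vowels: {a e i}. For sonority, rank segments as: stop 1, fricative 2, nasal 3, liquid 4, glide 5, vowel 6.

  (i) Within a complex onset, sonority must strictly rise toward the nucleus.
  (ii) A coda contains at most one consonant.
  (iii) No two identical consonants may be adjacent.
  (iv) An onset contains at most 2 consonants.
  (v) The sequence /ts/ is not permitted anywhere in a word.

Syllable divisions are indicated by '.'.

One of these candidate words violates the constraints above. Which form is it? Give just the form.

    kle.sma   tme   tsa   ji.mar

tsa

kle.sma — σ1 onset /kl/ (1→4 rises), coda /∅/ ok; σ2 onset /sm/ (2→3 rises), coda /∅/ ok → well-formed
tme — σ1 onset /tm/ (1→3 rises), coda /∅/ ok → well-formed
tsa — violates constraint (v): contains banned sequence /ts/ → ill-formed
ji.mar — σ1 onset /j/, coda /∅/ ok; σ2 onset /m/, coda /r/ ok → well-formed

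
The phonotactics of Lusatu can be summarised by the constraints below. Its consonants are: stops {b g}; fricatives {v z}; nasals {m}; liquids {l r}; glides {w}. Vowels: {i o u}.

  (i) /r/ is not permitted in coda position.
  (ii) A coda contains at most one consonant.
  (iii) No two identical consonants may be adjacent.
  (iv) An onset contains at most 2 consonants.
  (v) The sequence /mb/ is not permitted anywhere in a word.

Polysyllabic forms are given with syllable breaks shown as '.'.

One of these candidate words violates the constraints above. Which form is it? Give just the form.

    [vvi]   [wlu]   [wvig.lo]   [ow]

[vvi]

[vvi] — violates constraint (iii): adjacent identical consonants /vv/ → not permitted
[wlu] — σ1 onset /wl/ (2C), coda /∅/ ok → permitted
[wvig.lo] — σ1 onset /wv/ (2C), coda /g/ ok; σ2 onset /l/, coda /∅/ ok → permitted
[ow] — σ1 onset /∅/, coda /w/ ok → permitted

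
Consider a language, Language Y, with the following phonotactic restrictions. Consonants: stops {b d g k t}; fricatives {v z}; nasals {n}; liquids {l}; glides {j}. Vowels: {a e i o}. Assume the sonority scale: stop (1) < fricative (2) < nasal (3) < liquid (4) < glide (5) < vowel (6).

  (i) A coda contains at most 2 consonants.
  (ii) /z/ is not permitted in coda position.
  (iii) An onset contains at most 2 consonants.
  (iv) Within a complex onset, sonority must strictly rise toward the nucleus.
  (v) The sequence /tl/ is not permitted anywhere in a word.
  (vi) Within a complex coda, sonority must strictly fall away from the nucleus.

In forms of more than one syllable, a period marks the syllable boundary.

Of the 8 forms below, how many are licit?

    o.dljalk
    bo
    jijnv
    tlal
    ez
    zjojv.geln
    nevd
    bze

o.dljalk — violates constraint (iii): syllable 2 onset /dlj/ has 3 consonants (> 2) → illicit
bo — σ1 onset /b/, coda /∅/ ok → licit
jijnv — violates constraint (i): syllable 1 coda /jnv/ has 3 consonants (> 2) → illicit
tlal — violates constraint (v): contains banned sequence /tl/ → illicit
ez — violates constraint (ii): syllable 1 coda contains /z/ → illicit
zjojv.geln — σ1 onset /zj/ (2→5 rises), coda /jv/ (5→2 falls) ok; σ2 onset /g/, coda /ln/ (4→3 falls) ok → licit
nevd — σ1 onset /n/, coda /vd/ (2→1 falls) ok → licit
bze — σ1 onset /bz/ (1→2 rises), coda /∅/ ok → licit
Licit: bo, zjojv.geln, nevd, bze → 4.

4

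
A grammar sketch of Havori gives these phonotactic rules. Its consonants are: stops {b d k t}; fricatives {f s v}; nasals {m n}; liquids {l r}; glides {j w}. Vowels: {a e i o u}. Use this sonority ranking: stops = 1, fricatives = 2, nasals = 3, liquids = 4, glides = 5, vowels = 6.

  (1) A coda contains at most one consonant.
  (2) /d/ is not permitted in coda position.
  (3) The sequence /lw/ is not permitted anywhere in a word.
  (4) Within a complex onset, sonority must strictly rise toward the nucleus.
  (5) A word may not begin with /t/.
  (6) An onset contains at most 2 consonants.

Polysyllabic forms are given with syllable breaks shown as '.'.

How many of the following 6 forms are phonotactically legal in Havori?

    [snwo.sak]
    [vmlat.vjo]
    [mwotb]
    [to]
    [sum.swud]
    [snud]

0

[snwo.sak] — violates constraint 6: syllable 1 onset /snw/ has 3 consonants (> 2) → phonotactically illegal
[vmlat.vjo] — violates constraint 6: syllable 1 onset /vml/ has 3 consonants (> 2) → phonotactically illegal
[mwotb] — violates constraint 1: syllable 1 coda /tb/ has 2 consonants (> 1) → phonotactically illegal
[to] — violates constraint 5: word begins with /t/ → phonotactically illegal
[sum.swud] — violates constraint 2: syllable 2 coda contains /d/ → phonotactically illegal
[snud] — violates constraint 2: syllable 1 coda contains /d/ → phonotactically illegal
No form is phonotactically legal → 0.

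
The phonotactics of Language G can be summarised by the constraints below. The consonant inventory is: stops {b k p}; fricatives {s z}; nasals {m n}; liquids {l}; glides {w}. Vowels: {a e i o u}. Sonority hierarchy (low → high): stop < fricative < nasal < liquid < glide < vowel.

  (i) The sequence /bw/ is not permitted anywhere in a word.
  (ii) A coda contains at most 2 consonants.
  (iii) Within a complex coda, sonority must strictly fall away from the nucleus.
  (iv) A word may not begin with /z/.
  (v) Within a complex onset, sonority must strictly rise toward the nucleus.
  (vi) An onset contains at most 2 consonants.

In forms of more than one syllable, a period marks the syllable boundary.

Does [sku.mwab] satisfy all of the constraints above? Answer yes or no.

no

[sku.mwab] — violates constraint (v): syllable 1 onset /sk/: /s/ (fricative, 2) → /k/ (stop, 1) does not rise → ill-formed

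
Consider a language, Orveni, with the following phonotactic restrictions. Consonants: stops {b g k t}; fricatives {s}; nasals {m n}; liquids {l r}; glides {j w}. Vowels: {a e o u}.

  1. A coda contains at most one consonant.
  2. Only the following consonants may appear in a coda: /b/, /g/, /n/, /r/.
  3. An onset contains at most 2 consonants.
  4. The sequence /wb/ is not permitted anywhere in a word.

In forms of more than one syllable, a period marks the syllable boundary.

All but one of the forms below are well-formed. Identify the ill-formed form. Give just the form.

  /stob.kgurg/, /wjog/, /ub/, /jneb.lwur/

/stob.kgurg/

/stob.kgurg/ — violates constraint 1: syllable 2 coda /rg/ has 2 consonants (> 1) → ill-formed
/wjog/ — σ1 onset /wj/ (2C), coda /g/ ok → well-formed
/ub/ — σ1 onset /∅/, coda /b/ ok → well-formed
/jneb.lwur/ — σ1 onset /jn/ (2C), coda /b/ ok; σ2 onset /lw/ (2C), coda /r/ ok → well-formed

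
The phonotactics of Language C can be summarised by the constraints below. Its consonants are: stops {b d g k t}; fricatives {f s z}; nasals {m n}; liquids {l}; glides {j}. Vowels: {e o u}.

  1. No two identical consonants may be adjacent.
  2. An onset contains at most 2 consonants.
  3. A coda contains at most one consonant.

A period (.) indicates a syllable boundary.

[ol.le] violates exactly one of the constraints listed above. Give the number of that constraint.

[ol.le]: adjacent identical consonants /ll/.
This is a violation of constraint 1: "No two identical consonants may be adjacent."
The remaining constraints (2, 3) are satisfied.

1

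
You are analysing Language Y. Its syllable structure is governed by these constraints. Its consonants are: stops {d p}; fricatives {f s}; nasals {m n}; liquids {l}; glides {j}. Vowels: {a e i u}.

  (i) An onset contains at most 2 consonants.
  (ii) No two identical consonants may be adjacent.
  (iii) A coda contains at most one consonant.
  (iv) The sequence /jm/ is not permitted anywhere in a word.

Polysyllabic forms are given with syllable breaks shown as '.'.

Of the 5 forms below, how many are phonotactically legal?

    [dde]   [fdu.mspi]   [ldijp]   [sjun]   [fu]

[dde] — violates constraint (ii): adjacent identical consonants /dd/ → phonotactically illegal
[fdu.mspi] — violates constraint (i): syllable 2 onset /msp/ has 3 consonants (> 2) → phonotactically illegal
[ldijp] — violates constraint (iii): syllable 1 coda /jp/ has 2 consonants (> 1) → phonotactically illegal
[sjun] — σ1 onset /sj/ (2C), coda /n/ ok → phonotactically legal
[fu] — σ1 onset /f/, coda /∅/ ok → phonotactically legal
Phonotactically legal: [sjun], [fu] → 2.

2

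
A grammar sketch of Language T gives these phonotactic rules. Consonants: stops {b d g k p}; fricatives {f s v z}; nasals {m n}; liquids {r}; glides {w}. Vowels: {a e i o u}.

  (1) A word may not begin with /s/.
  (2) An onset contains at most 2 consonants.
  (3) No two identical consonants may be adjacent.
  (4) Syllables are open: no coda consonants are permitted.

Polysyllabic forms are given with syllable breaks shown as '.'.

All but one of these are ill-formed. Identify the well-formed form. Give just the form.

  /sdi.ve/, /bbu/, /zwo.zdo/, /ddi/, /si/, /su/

/zwo.zdo/

/sdi.ve/ — violates constraint 1: word begins with /s/ → ill-formed
/bbu/ — violates constraint 3: adjacent identical consonants /bb/ → ill-formed
/zwo.zdo/ — σ1 onset /zw/ (2C), coda /∅/ ok; σ2 onset /zd/ (2C), coda /∅/ ok → well-formed
/ddi/ — violates constraint 3: adjacent identical consonants /dd/ → ill-formed
/si/ — violates constraint 1: word begins with /s/ → ill-formed
/su/ — violates constraint 1: word begins with /s/ → ill-formed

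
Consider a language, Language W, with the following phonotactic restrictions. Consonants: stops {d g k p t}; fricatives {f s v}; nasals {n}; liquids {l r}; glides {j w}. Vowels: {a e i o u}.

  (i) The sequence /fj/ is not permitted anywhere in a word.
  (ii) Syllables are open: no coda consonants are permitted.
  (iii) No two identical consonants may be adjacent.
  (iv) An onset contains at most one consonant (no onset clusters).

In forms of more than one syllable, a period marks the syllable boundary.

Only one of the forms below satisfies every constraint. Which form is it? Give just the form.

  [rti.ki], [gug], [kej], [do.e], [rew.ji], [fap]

[do.e]

[rti.ki] — violates constraint (iv): syllable 1 onset /rt/ has 2 consonants (> 1) → phonotactically illegal
[gug] — violates constraint (ii): syllable 1 coda /g/ has 1 consonant (> 0) → phonotactically illegal
[kej] — violates constraint (ii): syllable 1 coda /j/ has 1 consonant (> 0) → phonotactically illegal
[do.e] — σ1 onset /d/, coda /∅/ ok; σ2 onset /∅/, coda /∅/ ok → phonotactically legal
[rew.ji] — violates constraint (ii): syllable 1 coda /w/ has 1 consonant (> 0) → phonotactically illegal
[fap] — violates constraint (ii): syllable 1 coda /p/ has 1 consonant (> 0) → phonotactically illegal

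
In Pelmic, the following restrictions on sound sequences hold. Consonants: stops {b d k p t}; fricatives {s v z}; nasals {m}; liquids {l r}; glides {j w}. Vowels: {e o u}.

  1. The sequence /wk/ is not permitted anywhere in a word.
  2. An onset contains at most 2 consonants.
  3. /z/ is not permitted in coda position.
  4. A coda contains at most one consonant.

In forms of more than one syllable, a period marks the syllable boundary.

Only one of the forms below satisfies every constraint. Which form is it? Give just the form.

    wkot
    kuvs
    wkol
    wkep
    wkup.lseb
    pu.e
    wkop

pu.e

wkot — violates constraint 1: contains banned sequence /wk/ → ill-formed
kuvs — violates constraint 4: syllable 1 coda /vs/ has 2 consonants (> 1) → ill-formed
wkol — violates constraint 1: contains banned sequence /wk/ → ill-formed
wkep — violates constraint 1: contains banned sequence /wk/ → ill-formed
wkup.lseb — violates constraint 1: contains banned sequence /wk/ → ill-formed
pu.e — σ1 onset /p/, coda /∅/ ok; σ2 onset /∅/, coda /∅/ ok → well-formed
wkop — violates constraint 1: contains banned sequence /wk/ → ill-formed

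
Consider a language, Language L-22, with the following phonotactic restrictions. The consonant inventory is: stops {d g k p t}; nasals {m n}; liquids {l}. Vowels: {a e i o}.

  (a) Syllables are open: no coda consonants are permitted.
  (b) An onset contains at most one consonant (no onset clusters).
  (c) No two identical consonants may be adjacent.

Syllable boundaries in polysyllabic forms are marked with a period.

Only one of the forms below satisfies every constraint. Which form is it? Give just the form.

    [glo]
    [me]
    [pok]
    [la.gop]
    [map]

[glo] — violates constraint (b): syllable 1 onset /gl/ has 2 consonants (> 1) → illicit
[me] — σ1 onset /m/, coda /∅/ ok → licit
[pok] — violates constraint (a): syllable 1 coda /k/ has 1 consonant (> 0) → illicit
[la.gop] — violates constraint (a): syllable 2 coda /p/ has 1 consonant (> 0) → illicit
[map] — violates constraint (a): syllable 1 coda /p/ has 1 consonant (> 0) → illicit

[me]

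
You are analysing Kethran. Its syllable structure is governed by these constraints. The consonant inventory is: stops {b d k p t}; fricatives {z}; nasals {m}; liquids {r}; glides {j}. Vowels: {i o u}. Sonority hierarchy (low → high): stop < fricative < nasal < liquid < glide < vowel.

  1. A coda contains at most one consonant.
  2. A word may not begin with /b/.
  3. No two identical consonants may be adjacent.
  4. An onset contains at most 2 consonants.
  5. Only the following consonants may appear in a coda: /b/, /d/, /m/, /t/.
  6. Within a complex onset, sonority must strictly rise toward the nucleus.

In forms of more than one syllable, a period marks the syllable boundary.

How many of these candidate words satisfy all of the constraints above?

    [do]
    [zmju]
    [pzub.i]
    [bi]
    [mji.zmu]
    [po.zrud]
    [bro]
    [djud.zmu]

5

[do] — σ1 onset /d/, coda /∅/ ok → well-formed
[zmju] — violates constraint 4: syllable 1 onset /zmj/ has 3 consonants (> 2) → ill-formed
[pzub.i] — σ1 onset /pz/ (1→2 rises), coda /b/ ok; σ2 onset /∅/, coda /∅/ ok → well-formed
[bi] — violates constraint 2: word begins with /b/ → ill-formed
[mji.zmu] — σ1 onset /mj/ (3→5 rises), coda /∅/ ok; σ2 onset /zm/ (2→3 rises), coda /∅/ ok → well-formed
[po.zrud] — σ1 onset /p/, coda /∅/ ok; σ2 onset /zr/ (2→4 rises), coda /d/ ok → well-formed
[bro] — violates constraint 2: word begins with /b/ → ill-formed
[djud.zmu] — σ1 onset /dj/ (1→5 rises), coda /d/ ok; σ2 onset /zm/ (2→3 rises), coda /∅/ ok → well-formed
Well-formed: [do], [pzub.i], [mji.zmu], [po.zrud], [djud.zmu] → 5.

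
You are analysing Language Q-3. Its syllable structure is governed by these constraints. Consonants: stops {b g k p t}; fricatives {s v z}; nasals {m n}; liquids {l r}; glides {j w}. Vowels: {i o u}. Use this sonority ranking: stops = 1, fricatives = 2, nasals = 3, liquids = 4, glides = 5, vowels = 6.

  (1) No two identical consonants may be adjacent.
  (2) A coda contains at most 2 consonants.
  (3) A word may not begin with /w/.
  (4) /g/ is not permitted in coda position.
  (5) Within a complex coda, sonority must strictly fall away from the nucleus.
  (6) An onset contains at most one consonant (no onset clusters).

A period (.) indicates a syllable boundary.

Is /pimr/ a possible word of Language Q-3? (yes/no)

no

/pimr/ — violates constraint 5: syllable 1 coda /mr/: /m/ (nasal, 3) → /r/ (liquid, 4) does not fall → ill-formed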